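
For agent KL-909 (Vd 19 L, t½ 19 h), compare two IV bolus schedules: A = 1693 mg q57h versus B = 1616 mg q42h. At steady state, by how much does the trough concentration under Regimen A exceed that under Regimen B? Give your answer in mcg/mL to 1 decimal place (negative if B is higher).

Regimen A: f = (1/2)^(57/19) ≈ 0.1250; Cmin,ss = (1693/19)·f/(1−f) ≈ 12.729 mcg/mL.
Regimen B: f = (1/2)^(42/19) ≈ 0.2161; Cmin,ss = (1616/19)·f/(1−f) ≈ 23.447 mcg/mL.
Difference ≈ 12.729 − 23.447 ≈ -10.718 mcg/mL.

-10.7 mcg/mL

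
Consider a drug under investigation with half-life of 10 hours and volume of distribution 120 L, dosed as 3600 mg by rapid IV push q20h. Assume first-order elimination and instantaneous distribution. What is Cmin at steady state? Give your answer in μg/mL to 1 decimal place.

τ = 20 h = 2 half-lives, so f = (1/2)^2 = 0.25.
At steady state, R = 1/(1 − 0.25) = 4/3.
Single-dose peak C₀ = D/Vd = 3600/120 = 30 μg/mL.
Steady-state peak Cmax,ss = C₀·R = 30 × 4/3 ≈ 40.000 μg/mL.
Steady-state trough Cmin,ss = Cmax,ss·f ≈ 40.000 × 0.25 ≈ 10.000 μg/mL.

10.0 μg/mL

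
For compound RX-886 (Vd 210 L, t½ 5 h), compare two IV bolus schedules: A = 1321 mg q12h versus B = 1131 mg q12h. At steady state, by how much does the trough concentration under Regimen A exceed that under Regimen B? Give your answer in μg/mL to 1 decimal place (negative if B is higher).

Regimen A: f = (1/2)^(12/5) ≈ 0.1895; Cmin,ss = (1321/210)·f/(1−f) ≈ 1.471 μg/mL.
Regimen B: f = (1/2)^(12/5) ≈ 0.1895; Cmin,ss = (1131/210)·f/(1−f) ≈ 1.259 μg/mL.
Difference ≈ 1.471 − 1.259 ≈ 0.212 μg/mL.

0.2 μg/mL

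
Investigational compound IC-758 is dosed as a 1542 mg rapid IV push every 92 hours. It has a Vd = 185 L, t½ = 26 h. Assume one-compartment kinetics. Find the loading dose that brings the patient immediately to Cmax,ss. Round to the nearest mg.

1687 mg

f = (1/2)^(92/26) ≈ 0.086063; accumulation ratio R = 1/(1−f) ≈ 1.09417.
Loading dose to hit Cmax,ss on first dose: D_load = D_maint·R ≈ 1542 × 1.09417 ≈ 1687.21 mg.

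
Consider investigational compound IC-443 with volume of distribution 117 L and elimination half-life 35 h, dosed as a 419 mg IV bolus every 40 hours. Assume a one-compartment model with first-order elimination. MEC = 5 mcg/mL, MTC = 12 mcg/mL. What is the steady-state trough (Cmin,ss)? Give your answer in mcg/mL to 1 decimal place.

τ/t½ = 40/35 ≈ 1.1429, so fraction remaining f = (1/2)^(40/35) ≈ 0.4529.
Each bolus raises the concentration by D/Vd = 419/117 ≈ 3.581 mcg/mL.
Steady-state trough Cmin,ss = C₀·f/(1−f) ≈ 3.581 × 0.4529/0.5471 ≈ 2.964 mcg/mL.
Trough 3.0 mcg/mL vs MEC 5 mcg/mL: subtherapeutic.

3.0 mcg/mL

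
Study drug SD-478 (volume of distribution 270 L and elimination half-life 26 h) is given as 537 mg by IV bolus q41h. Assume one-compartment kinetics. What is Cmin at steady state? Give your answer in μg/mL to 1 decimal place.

k = ln2/t½ = ln2/26 ≈ 0.026660 h⁻¹; fraction remaining f = e^(−kτ) = e^(−0.026660×41) ≈ 0.3352.
Single-dose peak C₀ = D/Vd = 537/270 ≈ 1.989 μg/mL.
Steady-state trough Cmin,ss = C₀·f/(1−f) ≈ 1.989 × 0.3352/0.6648 ≈ 1.003 μg/mL.

1.0 μg/mL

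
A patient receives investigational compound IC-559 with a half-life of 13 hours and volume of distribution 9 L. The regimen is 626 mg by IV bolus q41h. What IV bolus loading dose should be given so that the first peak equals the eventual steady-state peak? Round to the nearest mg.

f = (1/2)^(41/13) ≈ 0.112356; accumulation ratio R = 1/(1−f) ≈ 1.12658.
Loading dose to hit Cmax,ss on first dose: D_load = D_maint·R ≈ 626 × 1.12658 ≈ 705.24 mg.

705 mg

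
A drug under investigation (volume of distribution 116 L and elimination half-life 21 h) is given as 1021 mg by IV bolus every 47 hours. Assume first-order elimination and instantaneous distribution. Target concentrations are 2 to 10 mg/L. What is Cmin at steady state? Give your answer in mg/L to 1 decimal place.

2.4 mg/L

Over one 47-h interval, 47/21 ≈ 2.2381 half-lives elapse, leaving f ≈ 0.2120 of each dose.
At steady state, accumulation factor R = 1/(1 − e^(−kτ)) ≈ 1.2690.
Single-dose peak C₀ = D/Vd = 1021/116 ≈ 8.802 mg/L.
Cmax,ss = C₀/(1 − f) ≈ 8.802/0.7880 ≈ 11.170 mg/L.
Steady-state trough Cmin,ss = Cmax,ss·f ≈ 11.170 × 0.2120 ≈ 2.368 mg/L.
Trough 2.4 mg/L vs MEC 2 mg/L: adequate.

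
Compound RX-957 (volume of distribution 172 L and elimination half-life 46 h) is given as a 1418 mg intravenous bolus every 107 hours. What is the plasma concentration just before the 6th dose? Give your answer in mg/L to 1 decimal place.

2.1 mg/L

f = (1/2)^(τ/t½) = (1/2)^(107/46) ≈ 0.1994.
C₀ = D/Vd = 1418/172 ≈ 8.244 mg/L.
Before the 6th dose, 5 doses have been given. Superposition: Cmin = C₀·(f + f² + … + f^5).
≈ 8.244 × (0.1994 + 0.0398 + 0.0079 + 0.0016 + 0.0003) ≈ 8.244 × 0.2490 ≈ 2.053 mg/L.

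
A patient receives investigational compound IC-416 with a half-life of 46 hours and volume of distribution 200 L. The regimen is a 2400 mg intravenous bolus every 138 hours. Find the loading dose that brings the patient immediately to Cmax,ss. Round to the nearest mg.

2743 mg

f = (1/2)^(138/46) ≈ 0.125000; accumulation ratio R = 1/(1−f) ≈ 1.14286.
Loading dose to hit Cmax,ss on first dose: D_load = D_maint·R ≈ 2400 × 1.14286 ≈ 2742.86 mg.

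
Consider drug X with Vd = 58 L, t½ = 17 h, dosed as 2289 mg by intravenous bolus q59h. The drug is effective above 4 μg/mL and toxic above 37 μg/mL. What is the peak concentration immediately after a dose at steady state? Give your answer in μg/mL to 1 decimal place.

43.4 μg/mL

τ/t½ = 59/17 ≈ 3.4706, so fraction remaining f = (1/2)^(59/17) ≈ 0.0902.
At steady state, accumulation factor R = 1/(1 − e^(−kτ)) ≈ 1.0991.
Single-dose peak C₀ = D/Vd = 2289/58 ≈ 39.466 μg/mL.
Cmax,ss = C₀/(1 − f) ≈ 39.466/0.9098 ≈ 43.379 μg/mL.
Peak 43.4 μg/mL vs MTC 37 μg/mL: exceeds toxic threshold.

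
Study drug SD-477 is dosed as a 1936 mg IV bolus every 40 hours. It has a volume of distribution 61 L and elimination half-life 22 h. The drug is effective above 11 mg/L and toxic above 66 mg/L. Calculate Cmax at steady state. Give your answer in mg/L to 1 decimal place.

44.3 mg/L

k = ln2/t½ = ln2/22 ≈ 0.031507 h⁻¹; fraction remaining f = e^(−kτ) = e^(−0.031507×40) ≈ 0.2836.
At steady state, accumulation factor R = 1/(1 − e^(−kτ)) ≈ 1.3959.
Each bolus raises the concentration by D/Vd = 1936/61 ≈ 31.738 mg/L.
Cmax,ss = C₀/(1 − f) ≈ 31.738/0.7164 ≈ 44.302 mg/L.
Peak 44.3 mg/L vs MTC 66 mg/L: below toxic threshold.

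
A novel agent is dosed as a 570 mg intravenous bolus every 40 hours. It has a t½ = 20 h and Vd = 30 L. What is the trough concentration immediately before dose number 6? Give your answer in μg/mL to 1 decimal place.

6.3 μg/mL

f = (1/2)^(τ/t½) = (1/2)^(40/20) ≈ 0.2500.
C₀ = D/Vd = 570/30 ≈ 19.000 μg/mL.
Before the 6th dose, 5 doses have been given. Superposition: Cmin = C₀·(f + f² + … + f^5).
≈ 19.000 × (0.2500 + 0.0625 + 0.0156 + 0.0039 + 0.0010) ≈ 19.000 × 0.3330 ≈ 6.327 μg/mL.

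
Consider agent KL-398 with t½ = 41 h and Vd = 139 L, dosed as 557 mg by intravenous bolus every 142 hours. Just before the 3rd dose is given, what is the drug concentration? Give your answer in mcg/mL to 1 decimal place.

f = (1/2)^(τ/t½) = (1/2)^(142/41) ≈ 0.0907.
C₀ = D/Vd = 557/139 ≈ 4.007 mcg/mL.
Before the 3rd dose, 2 doses have been given. Superposition: Cmin = C₀·(f + f²).
≈ 4.007 × (0.0907 + 0.0082) ≈ 4.007 × 0.0989 ≈ 0.396 mcg/mL.

0.4 mcg/mL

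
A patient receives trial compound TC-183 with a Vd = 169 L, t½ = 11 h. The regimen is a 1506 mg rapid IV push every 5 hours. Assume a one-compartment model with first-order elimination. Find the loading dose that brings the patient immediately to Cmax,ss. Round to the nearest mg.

f = (1/2)^(5/11) ≈ 0.729740; accumulation ratio R = 1/(1−f) ≈ 3.70014.
Loading dose to hit Cmax,ss on first dose: D_load = D_maint·R ≈ 1506 × 3.70014 ≈ 5572.41 mg.

5572 mg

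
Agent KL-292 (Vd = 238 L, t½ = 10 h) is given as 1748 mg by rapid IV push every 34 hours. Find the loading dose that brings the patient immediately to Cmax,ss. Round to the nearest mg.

1931 mg

f = (1/2)^(34/10) ≈ 0.094732; accumulation ratio R = 1/(1−f) ≈ 1.10465.
Loading dose to hit Cmax,ss on first dose: D_load = D_maint·R ≈ 1748 × 1.10465 ≈ 1930.93 mg.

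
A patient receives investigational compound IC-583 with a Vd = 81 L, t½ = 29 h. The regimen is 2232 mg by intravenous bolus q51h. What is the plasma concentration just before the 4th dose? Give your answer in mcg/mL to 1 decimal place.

11.3 mcg/mL

f = (1/2)^(τ/t½) = (1/2)^(51/29) ≈ 0.2955.
C₀ = D/Vd = 2232/81 ≈ 27.556 mcg/mL.
Before the 4th dose, 3 doses have been given. Superposition: Cmin = C₀·(f + f² + … + f^3).
≈ 27.556 × (0.2955 + 0.0873 + 0.0258) ≈ 27.556 × 0.4086 ≈ 11.259 mcg/mL.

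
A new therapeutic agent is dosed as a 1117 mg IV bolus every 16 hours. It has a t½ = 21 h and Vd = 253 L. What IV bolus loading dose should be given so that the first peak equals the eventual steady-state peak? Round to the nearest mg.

2723 mg

f = (1/2)^(16/21) ≈ 0.589717; accumulation ratio R = 1/(1−f) ≈ 2.43734.
Loading dose to hit Cmax,ss on first dose: D_load = D_maint·R ≈ 1117 × 2.43734 ≈ 2722.51 mg.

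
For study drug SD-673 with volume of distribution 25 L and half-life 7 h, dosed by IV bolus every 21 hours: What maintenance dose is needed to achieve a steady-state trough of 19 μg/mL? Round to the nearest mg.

3325 mg

τ/t½ = 21/7 ≈ 3, so f = (1/2)^(21/7) ≈ 0.125000.
Cmin,ss = (D/Vd)·f/(1−f), so D = Cmin,ss·Vd·(1−f)/f.
D = 19 × 25 × (1−f)/f ≈ 19 × 25 × 7.00000 ≈ 3325.00 mg.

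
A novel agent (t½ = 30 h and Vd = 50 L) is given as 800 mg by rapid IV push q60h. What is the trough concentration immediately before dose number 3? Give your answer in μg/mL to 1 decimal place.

5.0 μg/mL

f = (1/2)^(τ/t½) = (1/2)^(60/30) ≈ 0.2500.
C₀ = D/Vd = 800/50 ≈ 16.000 μg/mL.
Before the 3rd dose, 2 doses have been given. Superposition: Cmin = C₀·(f + f²).
≈ 16.000 × (0.2500 + 0.0625) ≈ 16.000 × 0.3125 ≈ 5.000 μg/mL.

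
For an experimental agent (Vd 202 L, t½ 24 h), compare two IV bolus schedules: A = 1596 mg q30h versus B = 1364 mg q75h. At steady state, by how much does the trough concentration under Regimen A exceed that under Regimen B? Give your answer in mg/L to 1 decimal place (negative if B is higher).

4.9 mg/L

Regimen A: f = (1/2)^(30/24) ≈ 0.4204; Cmin,ss = (1596/202)·f/(1−f) ≈ 5.731 mg/L.
Regimen B: f = (1/2)^(75/24) ≈ 0.1146; Cmin,ss = (1364/202)·f/(1−f) ≈ 0.874 mg/L.
Difference ≈ 5.731 − 0.874 ≈ 4.857 mg/L.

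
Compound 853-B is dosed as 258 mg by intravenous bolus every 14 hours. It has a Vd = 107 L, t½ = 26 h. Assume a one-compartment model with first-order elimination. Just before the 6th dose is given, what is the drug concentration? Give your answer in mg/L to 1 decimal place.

f = (1/2)^(τ/t½) = (1/2)^(14/26) ≈ 0.6885.
C₀ = D/Vd = 258/107 ≈ 2.411 mg/L.
Before the 6th dose, 5 doses have been given. Superposition: Cmin = C₀·(f + f² + … + f^5).
≈ 2.411 × (0.6885 + 0.4740 + 0.3264 + 0.2247 + 0.1547) ≈ 2.411 × 1.8683 ≈ 4.504 mg/L.

4.5 mg/L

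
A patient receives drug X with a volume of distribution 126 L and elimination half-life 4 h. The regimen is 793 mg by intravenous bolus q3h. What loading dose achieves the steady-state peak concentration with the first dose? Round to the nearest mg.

f = (1/2)^(3/4) ≈ 0.594604; accumulation ratio R = 1/(1−f) ≈ 2.46672.
Loading dose to hit Cmax,ss on first dose: D_load = D_maint·R ≈ 793 × 2.46672 ≈ 1956.11 mg.

1956 mg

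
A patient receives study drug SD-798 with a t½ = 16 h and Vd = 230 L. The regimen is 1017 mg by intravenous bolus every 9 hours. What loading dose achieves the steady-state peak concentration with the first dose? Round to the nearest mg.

3150 mg

f = (1/2)^(9/16) ≈ 0.677128; accumulation ratio R = 1/(1−f) ≈ 3.09720.
Loading dose to hit Cmax,ss on first dose: D_load = D_maint·R ≈ 1017 × 3.09720 ≈ 3149.85 mg.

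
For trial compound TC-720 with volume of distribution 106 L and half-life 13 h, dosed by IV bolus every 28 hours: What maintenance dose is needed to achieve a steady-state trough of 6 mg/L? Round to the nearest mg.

2194 mg

τ/t½ = 28/13 ≈ 2.1538, so f = (1/2)^(28/13) ≈ 0.224713.
Cmin,ss = (D/Vd)·f/(1−f), so D = Cmin,ss·Vd·(1−f)/f.
D = 6 × 106 × (1−f)/f ≈ 6 × 106 × 3.45012 ≈ 2194.28 mg.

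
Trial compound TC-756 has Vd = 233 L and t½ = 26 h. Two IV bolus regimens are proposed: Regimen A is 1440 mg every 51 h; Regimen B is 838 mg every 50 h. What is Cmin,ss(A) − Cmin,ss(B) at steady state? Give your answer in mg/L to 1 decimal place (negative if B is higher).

Regimen A: f = (1/2)^(51/26) ≈ 0.2568; Cmin,ss = (1440/233)·f/(1−f) ≈ 2.135 mg/L.
Regimen B: f = (1/2)^(50/26) ≈ 0.2637; Cmin,ss = (838/233)·f/(1−f) ≈ 1.288 mg/L.
Difference ≈ 2.135 − 1.288 ≈ 0.847 mg/L.

0.8 mg/L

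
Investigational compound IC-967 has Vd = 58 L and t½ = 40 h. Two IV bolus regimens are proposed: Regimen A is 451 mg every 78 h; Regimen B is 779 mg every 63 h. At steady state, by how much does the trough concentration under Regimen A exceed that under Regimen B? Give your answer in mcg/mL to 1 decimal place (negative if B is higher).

Regimen A: f = (1/2)^(78/40) ≈ 0.2588; Cmin,ss = (451/58)·f/(1−f) ≈ 2.715 mcg/mL.
Regimen B: f = (1/2)^(63/40) ≈ 0.3356; Cmin,ss = (779/58)·f/(1−f) ≈ 6.784 mcg/mL.
Difference ≈ 2.715 − 6.784 ≈ -4.069 mcg/mL.

-4.1 mcg/mL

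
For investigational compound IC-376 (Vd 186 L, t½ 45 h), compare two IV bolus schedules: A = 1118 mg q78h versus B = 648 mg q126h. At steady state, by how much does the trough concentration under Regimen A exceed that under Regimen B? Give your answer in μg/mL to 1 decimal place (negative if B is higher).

Regimen A: f = (1/2)^(78/45) ≈ 0.3008; Cmin,ss = (1118/186)·f/(1−f) ≈ 2.586 μg/mL.
Regimen B: f = (1/2)^(126/45) ≈ 0.1436; Cmin,ss = (648/186)·f/(1−f) ≈ 0.584 μg/mL.
Difference ≈ 2.586 − 0.584 ≈ 2.002 μg/mL.

2.0 μg/mL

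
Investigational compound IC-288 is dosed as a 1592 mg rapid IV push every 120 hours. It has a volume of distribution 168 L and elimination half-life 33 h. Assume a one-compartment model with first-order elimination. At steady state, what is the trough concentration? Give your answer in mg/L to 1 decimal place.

Over one 120-h interval, 120/33 ≈ 3.6364 half-lives elapse, leaving f ≈ 0.0804 of each dose.
At steady state, accumulation factor R = 1/(1 − e^(−kτ)) ≈ 1.0874.
Single-dose peak C₀ = D/Vd = 1592/168 ≈ 9.476 mg/L.
Cmax,ss = C₀/(1 − f) ≈ 9.476/0.9196 ≈ 10.304 mg/L.
One interval later, Cmin,ss = Cmax,ss·e^(−kτ) ≈ 10.304 × 0.0804 ≈ 0.828 mg/L.

0.8 mg/L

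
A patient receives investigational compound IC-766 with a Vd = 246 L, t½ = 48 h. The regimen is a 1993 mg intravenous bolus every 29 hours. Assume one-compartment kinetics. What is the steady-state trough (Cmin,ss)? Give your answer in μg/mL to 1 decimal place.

15.6 μg/mL

Over one 29-h interval, 29/48 ≈ 0.60417 half-lives elapse, leaving f ≈ 0.6579 of each dose.
Each bolus raises the concentration by D/Vd = 1993/246 ≈ 8.102 μg/mL.
Steady-state trough Cmin,ss = C₀·f/(1−f) ≈ 8.102 × 0.6579/0.3421 ≈ 15.581 μg/mL.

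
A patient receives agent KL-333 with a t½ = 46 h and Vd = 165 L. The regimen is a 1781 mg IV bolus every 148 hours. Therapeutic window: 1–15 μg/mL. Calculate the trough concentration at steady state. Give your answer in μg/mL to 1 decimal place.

k = ln2/t½ = ln2/46 ≈ 0.015068 h⁻¹; fraction remaining f = e^(−kτ) = e^(−0.015068×148) ≈ 0.1075.
Each bolus raises the concentration by D/Vd = 1781/165 ≈ 10.794 μg/mL.
Steady-state trough Cmin,ss = C₀·f/(1−f) ≈ 10.794 × 0.1075/0.8925 ≈ 1.300 μg/mL.
Trough 1.3 μg/mL vs MEC 1 μg/mL: adequate.

1.3 μg/mL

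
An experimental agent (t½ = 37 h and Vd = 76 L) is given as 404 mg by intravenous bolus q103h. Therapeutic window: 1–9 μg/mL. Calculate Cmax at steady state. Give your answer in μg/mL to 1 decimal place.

6.2 μg/mL

τ/t½ = 103/37 ≈ 2.7838, so fraction remaining f = (1/2)^(103/37) ≈ 0.1452.
At steady state, accumulation factor R = 1/(1 − e^(−kτ)) ≈ 1.1699.
Each bolus raises the concentration by D/Vd = 404/76 ≈ 5.316 μg/mL.
Cmax,ss = C₀/(1 − f) ≈ 5.316/0.8548 ≈ 6.219 μg/mL.
Peak 6.2 μg/mL vs MTC 9 μg/mL: below toxic threshold.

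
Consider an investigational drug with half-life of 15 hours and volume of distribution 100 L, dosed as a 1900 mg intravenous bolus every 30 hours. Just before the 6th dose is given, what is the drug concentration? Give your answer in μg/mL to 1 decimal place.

6.3 μg/mL

f = (1/2)^(τ/t½) = (1/2)^(30/15) ≈ 0.2500.
C₀ = D/Vd = 1900/100 ≈ 19.000 μg/mL.
Before the 6th dose, 5 doses have been given. Superposition: Cmin = C₀·(f + f² + … + f^5).
≈ 19.000 × (0.2500 + 0.0625 + 0.0156 + 0.0039 + 0.0010) ≈ 19.000 × 0.3330 ≈ 6.327 μg/mL.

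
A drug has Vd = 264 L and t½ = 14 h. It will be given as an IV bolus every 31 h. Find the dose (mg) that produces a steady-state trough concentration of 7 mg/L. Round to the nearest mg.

τ/t½ = 31/14 ≈ 2.2143, so f = (1/2)^(31/14) ≈ 0.215493.
Cmin,ss = (D/Vd)·f/(1−f), so D = Cmin,ss·Vd·(1−f)/f.
D = 7 × 264 × (1−f)/f ≈ 7 × 264 × 3.64052 ≈ 6727.68 mg.

6728 mg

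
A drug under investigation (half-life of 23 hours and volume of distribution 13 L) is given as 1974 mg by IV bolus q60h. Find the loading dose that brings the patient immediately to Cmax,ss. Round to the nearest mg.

2361 mg

f = (1/2)^(60/23) ≈ 0.163947; accumulation ratio R = 1/(1−f) ≈ 1.19610.
Loading dose to hit Cmax,ss on first dose: D_load = D_maint·R ≈ 1974 × 1.19610 ≈ 2361.10 mg.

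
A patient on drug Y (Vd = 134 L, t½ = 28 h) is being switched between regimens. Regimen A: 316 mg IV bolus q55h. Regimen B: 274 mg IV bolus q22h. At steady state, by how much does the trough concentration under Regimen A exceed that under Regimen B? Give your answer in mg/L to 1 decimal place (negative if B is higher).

-2.0 mg/L

Regimen A: f = (1/2)^(55/28) ≈ 0.2563; Cmin,ss = (316/134)·f/(1−f) ≈ 0.813 mg/L.
Regimen B: f = (1/2)^(22/28) ≈ 0.5801; Cmin,ss = (274/134)·f/(1−f) ≈ 2.825 mg/L.
Difference ≈ 0.813 − 2.825 ≈ -2.012 mg/L.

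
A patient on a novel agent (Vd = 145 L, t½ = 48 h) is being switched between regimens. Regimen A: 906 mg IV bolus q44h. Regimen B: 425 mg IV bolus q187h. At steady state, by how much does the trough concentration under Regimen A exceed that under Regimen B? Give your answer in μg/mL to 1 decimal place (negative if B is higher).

6.8 μg/mL

Regimen A: f = (1/2)^(44/48) ≈ 0.5297; Cmin,ss = (906/145)·f/(1−f) ≈ 7.037 μg/mL.
Regimen B: f = (1/2)^(187/48) ≈ 0.0672; Cmin,ss = (425/145)·f/(1−f) ≈ 0.211 μg/mL.
Difference ≈ 7.037 − 0.211 ≈ 6.826 μg/mL.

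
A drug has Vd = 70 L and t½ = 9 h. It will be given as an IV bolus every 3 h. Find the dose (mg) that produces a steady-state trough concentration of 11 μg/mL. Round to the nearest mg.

τ/t½ = 3/9 ≈ 0.33333, so f = (1/2)^(3/9) ≈ 0.793701.
Cmin,ss = (D/Vd)·f/(1−f), so D = Cmin,ss·Vd·(1−f)/f.
D = 11 × 70 × (1−f)/f ≈ 11 × 70 × 0.25992 ≈ 200.14 mg.

200 mg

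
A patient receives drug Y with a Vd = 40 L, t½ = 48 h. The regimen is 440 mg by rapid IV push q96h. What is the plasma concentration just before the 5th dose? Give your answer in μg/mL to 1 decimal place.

f = (1/2)^(τ/t½) = (1/2)^(96/48) ≈ 0.2500.
C₀ = D/Vd = 440/40 ≈ 11.000 μg/mL.
Before the 5th dose, 4 doses have been given. Superposition: Cmin = C₀·(f + f² + … + f^4).
≈ 11.000 × (0.2500 + 0.0625 + 0.0156 + 0.0039) ≈ 11.000 × 0.3320 ≈ 3.652 μg/mL.

3.7 μg/mL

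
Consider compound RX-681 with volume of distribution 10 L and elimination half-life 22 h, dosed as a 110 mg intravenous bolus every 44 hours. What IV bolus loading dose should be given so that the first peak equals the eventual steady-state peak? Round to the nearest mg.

f = (1/2)^(44/22) ≈ 0.250000; accumulation ratio R = 1/(1−f) ≈ 1.33333.
Loading dose to hit Cmax,ss on first dose: D_load = D_maint·R ≈ 110 × 1.33333 ≈ 146.67 mg.

147 mg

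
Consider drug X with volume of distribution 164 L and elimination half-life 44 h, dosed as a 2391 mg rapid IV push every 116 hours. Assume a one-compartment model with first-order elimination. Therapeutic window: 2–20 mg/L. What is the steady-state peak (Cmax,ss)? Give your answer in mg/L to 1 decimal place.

17.4 mg/L

τ/t½ = 116/44 ≈ 2.6364, so fraction remaining f = (1/2)^(116/44) ≈ 0.1608.
Accumulation ratio R = 1/(1 − f) ≈ 1/0.8392 ≈ 1.1916.
Single-dose peak C₀ = D/Vd = 2391/164 ≈ 14.579 mg/L.
Cmax,ss = C₀/(1 − f) ≈ 14.579/0.8392 ≈ 17.372 mg/L.
Peak 17.4 mg/L vs MTC 20 mg/L: below toxic threshold.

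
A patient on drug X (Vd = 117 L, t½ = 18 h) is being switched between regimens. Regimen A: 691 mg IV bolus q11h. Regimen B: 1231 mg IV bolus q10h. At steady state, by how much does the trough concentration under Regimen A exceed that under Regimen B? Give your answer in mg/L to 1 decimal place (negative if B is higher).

Regimen A: f = (1/2)^(11/18) ≈ 0.6547; Cmin,ss = (691/117)·f/(1−f) ≈ 11.198 mg/L.
Regimen B: f = (1/2)^(10/18) ≈ 0.6804; Cmin,ss = (1231/117)·f/(1−f) ≈ 22.399 mg/L.
Difference ≈ 11.198 − 22.399 ≈ -11.201 mg/L.

-11.2 mg/L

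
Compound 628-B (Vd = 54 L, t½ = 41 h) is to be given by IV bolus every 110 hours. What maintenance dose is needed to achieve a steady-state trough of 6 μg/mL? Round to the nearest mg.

1757 mg

τ/t½ = 110/41 ≈ 2.6829, so f = (1/2)^(110/41) ≈ 0.155725.
Cmin,ss = (D/Vd)·f/(1−f), so D = Cmin,ss·Vd·(1−f)/f.
D = 6 × 54 × (1−f)/f ≈ 6 × 54 × 5.42158 ≈ 1756.59 mg.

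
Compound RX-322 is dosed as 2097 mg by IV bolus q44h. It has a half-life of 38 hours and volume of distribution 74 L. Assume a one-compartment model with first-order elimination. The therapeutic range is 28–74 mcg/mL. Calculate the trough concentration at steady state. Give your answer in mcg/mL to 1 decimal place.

23.0 mcg/mL

k = ln2/t½ = ln2/38 ≈ 0.018241 h⁻¹; fraction remaining f = e^(−kτ) = e^(−0.018241×44) ≈ 0.4482.
At steady state, accumulation factor R = 1/(1 − e^(−kτ)) ≈ 1.8123.
Single-dose peak C₀ = D/Vd = 2097/74 ≈ 28.338 mcg/mL.
Steady-state peak Cmax,ss = C₀·R ≈ 28.338 × 1.8123 ≈ 51.357 mcg/mL.
Steady-state trough Cmin,ss = Cmax,ss·f ≈ 51.357 × 0.4482 ≈ 23.018 mcg/mL.
Trough 23.0 mcg/mL vs MEC 28 mcg/mL: subtherapeutic.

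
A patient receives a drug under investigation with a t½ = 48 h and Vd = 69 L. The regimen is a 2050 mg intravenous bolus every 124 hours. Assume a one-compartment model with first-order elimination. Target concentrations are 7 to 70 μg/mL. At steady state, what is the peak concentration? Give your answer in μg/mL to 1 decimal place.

35.7 μg/mL

Over one 124-h interval, 124/48 ≈ 2.5833 half-lives elapse, leaving f ≈ 0.1669 of each dose.
Accumulation ratio R = 1/(1 − f) ≈ 1/0.8331 ≈ 1.2003.
Single-dose peak C₀ = D/Vd = 2050/69 ≈ 29.710 μg/mL.
Steady-state peak Cmax,ss = C₀·R ≈ 29.710 × 1.2003 ≈ 35.661 μg/mL.
Peak 35.7 μg/mL vs MTC 70 μg/mL: below toxic threshold.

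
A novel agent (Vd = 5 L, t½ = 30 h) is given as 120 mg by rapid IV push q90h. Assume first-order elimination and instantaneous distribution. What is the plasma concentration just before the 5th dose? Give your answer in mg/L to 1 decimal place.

3.4 mg/L

f = (1/2)^(τ/t½) = (1/2)^(90/30) ≈ 0.1250.
C₀ = D/Vd = 120/5 ≈ 24.000 mg/L.
Before the 5th dose, 4 doses have been given. Superposition: Cmin = C₀·(f + f² + … + f^4).
≈ 24.000 × (0.1250 + 0.0156 + 0.0020 + 0.0002) ≈ 24.000 × 0.1428 ≈ 3.427 mg/L.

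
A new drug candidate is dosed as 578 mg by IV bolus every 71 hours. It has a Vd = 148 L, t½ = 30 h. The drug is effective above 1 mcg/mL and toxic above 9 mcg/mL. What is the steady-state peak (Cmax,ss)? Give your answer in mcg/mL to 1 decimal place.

k = ln2/t½ = ln2/30 ≈ 0.023105 h⁻¹; fraction remaining f = e^(−kτ) = e^(−0.023105×71) ≈ 0.1939.
Accumulation ratio R = 1/(1 − f) ≈ 1/0.8061 ≈ 1.2405.
Each bolus raises the concentration by D/Vd = 578/148 ≈ 3.905 mcg/mL.
Steady-state peak Cmax,ss = C₀·R ≈ 3.905 × 1.2405 ≈ 4.844 mcg/mL.
Peak 4.8 mcg/mL vs MTC 9 mcg/mL: below toxic threshold.

4.8 mcg/mL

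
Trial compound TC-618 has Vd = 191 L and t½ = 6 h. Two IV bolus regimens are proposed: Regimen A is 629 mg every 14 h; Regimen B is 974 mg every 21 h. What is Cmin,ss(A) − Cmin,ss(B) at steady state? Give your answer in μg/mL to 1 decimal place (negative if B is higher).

0.3 μg/mL

Regimen A: f = (1/2)^(14/6) ≈ 0.1984; Cmin,ss = (629/191)·f/(1−f) ≈ 0.815 μg/mL.
Regimen B: f = (1/2)^(21/6) ≈ 0.0884; Cmin,ss = (974/191)·f/(1−f) ≈ 0.495 μg/mL.
Difference ≈ 0.815 − 0.495 ≈ 0.320 μg/mL.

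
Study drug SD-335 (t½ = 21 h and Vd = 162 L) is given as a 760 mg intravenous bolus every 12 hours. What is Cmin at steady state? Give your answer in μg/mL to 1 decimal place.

k = ln2/t½ = ln2/21 ≈ 0.033007 h⁻¹; fraction remaining f = e^(−kτ) = e^(−0.033007×12) ≈ 0.6730.
At steady state, accumulation factor R = 1/(1 − e^(−kτ)) ≈ 3.0581.
Each bolus raises the concentration by D/Vd = 760/162 ≈ 4.691 μg/mL.
Cmax,ss = C₀/(1 − f) ≈ 4.691/0.3270 ≈ 14.346 μg/mL.
One interval later, Cmin,ss = Cmax,ss·e^(−kτ) ≈ 14.346 × 0.6730 ≈ 9.655 μg/mL.

9.7 μg/mL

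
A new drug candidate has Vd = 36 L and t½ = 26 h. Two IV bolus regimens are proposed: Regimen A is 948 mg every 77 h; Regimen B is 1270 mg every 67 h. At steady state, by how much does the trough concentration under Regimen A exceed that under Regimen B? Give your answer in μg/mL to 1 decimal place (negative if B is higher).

Regimen A: f = (1/2)^(77/26) ≈ 0.1284; Cmin,ss = (948/36)·f/(1−f) ≈ 3.879 μg/mL.
Regimen B: f = (1/2)^(67/26) ≈ 0.1676; Cmin,ss = (1270/36)·f/(1−f) ≈ 7.103 μg/mL.
Difference ≈ 3.879 − 7.103 ≈ -3.224 μg/mL.

-3.2 μg/mL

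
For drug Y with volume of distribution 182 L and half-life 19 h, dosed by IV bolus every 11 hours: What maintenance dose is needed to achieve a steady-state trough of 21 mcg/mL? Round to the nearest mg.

1887 mg

τ/t½ = 11/19 ≈ 0.57895, so f = (1/2)^(11/19) ≈ 0.669452.
Cmin,ss = (D/Vd)·f/(1−f), so D = Cmin,ss·Vd·(1−f)/f.
D = 21 × 182 × (1−f)/f ≈ 21 × 182 × 0.49376 ≈ 1887.15 mg.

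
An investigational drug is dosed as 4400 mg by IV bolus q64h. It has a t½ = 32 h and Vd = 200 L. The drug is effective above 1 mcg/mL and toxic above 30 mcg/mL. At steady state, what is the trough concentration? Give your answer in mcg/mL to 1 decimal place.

7.3 mcg/mL

The dosing interval is 2 half-lives, so f = 2^(−2) = 0.25.
At steady state, R = 1/(1 − 0.25) = 4/3.
Single-dose peak C₀ = D/Vd = 4400/200 = 22 mcg/mL.
Steady-state peak Cmax,ss = C₀·R = 22 × 4/3 ≈ 29.333 mcg/mL.
Steady-state trough Cmin,ss = Cmax,ss·f ≈ 29.333 × 0.25 ≈ 7.333 mcg/mL.
Trough 7.3 mcg/mL vs MEC 1 mcg/mL: adequate.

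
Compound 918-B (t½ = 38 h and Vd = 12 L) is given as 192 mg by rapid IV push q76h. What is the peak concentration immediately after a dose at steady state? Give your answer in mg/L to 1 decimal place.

The dosing interval is 2 half-lives, so f = 2^(−2) = 0.25.
Accumulation ratio R = 1/(1 − f) = 1/0.75 = 4/3.
Single-dose peak C₀ = D/Vd = 192/12 = 16 mg/L.
Steady-state peak Cmax,ss = C₀·R = 16 × 4/3 ≈ 21.333 mg/L.

21.3 mg/L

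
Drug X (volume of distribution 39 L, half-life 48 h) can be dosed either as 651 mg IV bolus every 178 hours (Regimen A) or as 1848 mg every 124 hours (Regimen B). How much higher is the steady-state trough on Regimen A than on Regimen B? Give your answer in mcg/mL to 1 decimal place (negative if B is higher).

-8.1 mcg/mL

Regimen A: f = (1/2)^(178/48) ≈ 0.0765; Cmin,ss = (651/39)·f/(1−f) ≈ 1.383 mcg/mL.
Regimen B: f = (1/2)^(124/48) ≈ 0.1669; Cmin,ss = (1848/39)·f/(1−f) ≈ 9.493 mcg/mL.
Difference ≈ 1.383 − 9.493 ≈ -8.110 mcg/mL.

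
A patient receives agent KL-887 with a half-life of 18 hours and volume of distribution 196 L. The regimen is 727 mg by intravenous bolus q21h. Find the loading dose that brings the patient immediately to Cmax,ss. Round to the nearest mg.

1311 mg

f = (1/2)^(21/18) ≈ 0.445449; accumulation ratio R = 1/(1−f) ≈ 1.80326.
Loading dose to hit Cmax,ss on first dose: D_load = D_maint·R ≈ 727 × 1.80326 ≈ 1310.97 mg.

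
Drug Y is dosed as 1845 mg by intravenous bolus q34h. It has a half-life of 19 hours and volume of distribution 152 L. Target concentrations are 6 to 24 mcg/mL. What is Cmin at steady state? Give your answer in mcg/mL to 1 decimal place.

Over one 34-h interval, 34/19 ≈ 1.7895 half-lives elapse, leaving f ≈ 0.2893 of each dose.
Single-dose peak C₀ = D/Vd = 1845/152 ≈ 12.138 mcg/mL.
Steady-state trough Cmin,ss = C₀·f/(1−f) ≈ 12.138 × 0.2893/0.7107 ≈ 4.941 mcg/mL.
Trough 4.9 mcg/mL vs MEC 6 mcg/mL: subtherapeutic.

4.9 mcg/mL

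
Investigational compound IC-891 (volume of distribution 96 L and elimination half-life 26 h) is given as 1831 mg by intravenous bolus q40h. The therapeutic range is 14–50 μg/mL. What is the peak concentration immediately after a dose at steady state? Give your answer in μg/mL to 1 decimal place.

29.1 μg/mL

τ/t½ = 40/26 ≈ 1.5385, so fraction remaining f = (1/2)^(40/26) ≈ 0.3443.
Accumulation ratio R = 1/(1 − f) ≈ 1/0.6557 ≈ 1.5251.
Each bolus raises the concentration by D/Vd = 1831/96 ≈ 19.073 μg/mL.
Steady-state peak Cmax,ss = C₀·R ≈ 19.073 × 1.5251 ≈ 29.088 μg/mL.
Peak 29.1 μg/mL vs MTC 50 μg/mL: below toxic threshold.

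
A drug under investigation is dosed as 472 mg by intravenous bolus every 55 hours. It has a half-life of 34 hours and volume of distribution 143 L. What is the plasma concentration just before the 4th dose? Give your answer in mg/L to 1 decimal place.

f = (1/2)^(τ/t½) = (1/2)^(55/34) ≈ 0.3259.
C₀ = D/Vd = 472/143 ≈ 3.301 mg/L.
Before the 4th dose, 3 doses have been given. Superposition: Cmin = C₀·(f + f² + … + f^3).
≈ 3.301 × (0.3259 + 0.1062 + 0.0346) ≈ 3.301 × 0.4667 ≈ 1.541 mg/L.

1.5 mg/L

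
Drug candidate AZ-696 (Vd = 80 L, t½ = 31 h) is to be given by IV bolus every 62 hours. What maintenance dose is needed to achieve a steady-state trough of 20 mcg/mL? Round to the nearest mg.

τ/t½ = 62/31 ≈ 2, so f = (1/2)^(62/31) ≈ 0.250000.
Cmin,ss = (D/Vd)·f/(1−f), so D = Cmin,ss·Vd·(1−f)/f.
D = 20 × 80 × (1−f)/f ≈ 20 × 80 × 3.00000 ≈ 4800.00 mg.

4800 mg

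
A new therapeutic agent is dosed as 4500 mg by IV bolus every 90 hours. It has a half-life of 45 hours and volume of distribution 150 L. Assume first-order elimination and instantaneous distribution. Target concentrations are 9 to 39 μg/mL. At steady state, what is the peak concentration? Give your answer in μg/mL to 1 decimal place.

The dosing interval is 2 half-lives, so f = 2^(−2) = 0.25.
At steady state, R = 1/(1 − 0.25) = 4/3.
Single-dose peak C₀ = D/Vd = 4500/150 = 30 μg/mL.
Steady-state peak Cmax,ss = C₀·R = 30 × 4/3 ≈ 40.000 μg/mL.
Peak 40.0 μg/mL vs MTC 39 μg/mL: exceeds toxic threshold.

40.0 μg/mL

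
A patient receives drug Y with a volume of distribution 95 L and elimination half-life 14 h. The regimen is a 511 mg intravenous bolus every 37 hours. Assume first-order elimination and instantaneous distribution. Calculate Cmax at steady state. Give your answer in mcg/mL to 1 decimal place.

τ/t½ = 37/14 ≈ 2.6429, so fraction remaining f = (1/2)^(37/14) ≈ 0.1601.
Accumulation ratio R = 1/(1 − f) ≈ 1/0.8399 ≈ 1.1906.
Each bolus raises the concentration by D/Vd = 511/95 ≈ 5.379 mcg/mL.
Cmax,ss = C₀/(1 − f) ≈ 5.379/0.8399 ≈ 6.404 mcg/mL.

6.4 mcg/mL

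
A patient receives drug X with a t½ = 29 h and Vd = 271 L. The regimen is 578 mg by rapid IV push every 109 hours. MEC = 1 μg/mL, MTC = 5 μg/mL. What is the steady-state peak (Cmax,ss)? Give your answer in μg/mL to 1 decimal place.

2.3 μg/mL

τ/t½ = 109/29 ≈ 3.7586, so fraction remaining f = (1/2)^(109/29) ≈ 0.0739.
At steady state, accumulation factor R = 1/(1 − e^(−kτ)) ≈ 1.0798.
Each bolus raises the concentration by D/Vd = 578/271 ≈ 2.133 μg/mL.
Steady-state peak Cmax,ss = C₀·R ≈ 2.133 × 1.0798 ≈ 2.303 μg/mL.
Peak 2.3 μg/mL vs MTC 5 μg/mL: below toxic threshold.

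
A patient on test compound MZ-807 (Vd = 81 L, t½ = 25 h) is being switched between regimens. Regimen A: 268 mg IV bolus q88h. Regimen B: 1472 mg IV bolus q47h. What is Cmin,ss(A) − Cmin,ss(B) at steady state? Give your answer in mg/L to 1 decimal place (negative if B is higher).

Regimen A: f = (1/2)^(88/25) ≈ 0.0872; Cmin,ss = (268/81)·f/(1−f) ≈ 0.316 mg/L.
Regimen B: f = (1/2)^(47/25) ≈ 0.2717; Cmin,ss = (1472/81)·f/(1−f) ≈ 6.780 mg/L.
Difference ≈ 0.316 − 6.780 ≈ -6.464 mg/L.

-6.5 mg/L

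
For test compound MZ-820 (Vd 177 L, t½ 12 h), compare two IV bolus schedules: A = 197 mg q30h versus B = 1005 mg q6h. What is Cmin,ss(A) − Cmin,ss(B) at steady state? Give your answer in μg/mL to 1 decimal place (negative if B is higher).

-13.5 μg/mL

Regimen A: f = (1/2)^(30/12) ≈ 0.1768; Cmin,ss = (197/177)·f/(1−f) ≈ 0.239 μg/mL.
Regimen B: f = (1/2)^(6/12) ≈ 0.7071; Cmin,ss = (1005/177)·f/(1−f) ≈ 13.707 μg/mL.
Difference ≈ 0.239 − 13.707 ≈ -13.468 μg/mL.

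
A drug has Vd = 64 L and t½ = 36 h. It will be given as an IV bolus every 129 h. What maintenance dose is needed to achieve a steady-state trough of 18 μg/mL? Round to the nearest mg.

τ/t½ = 129/36 ≈ 3.5833, so f = (1/2)^(129/36) ≈ 0.083427.
Cmin,ss = (D/Vd)·f/(1−f), so D = Cmin,ss·Vd·(1−f)/f.
D = 18 × 64 × (1−f)/f ≈ 18 × 64 × 10.98653 ≈ 12656.48 mg.

12656 mg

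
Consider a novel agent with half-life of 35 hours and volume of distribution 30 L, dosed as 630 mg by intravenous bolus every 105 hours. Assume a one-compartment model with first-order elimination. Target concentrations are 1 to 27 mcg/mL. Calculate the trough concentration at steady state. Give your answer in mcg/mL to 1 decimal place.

τ = 105 h = 3 half-lives, so f = (1/2)^3 = 0.125.
Accumulation ratio R = 1/(1 − f) = 1/0.875 = 8/7.
Single-dose peak C₀ = D/Vd = 630/30 = 21 mcg/mL.
Steady-state peak Cmax,ss = C₀·R = 21 × 8/7 ≈ 24.000 mcg/mL.
Steady-state trough Cmin,ss = Cmax,ss·f ≈ 24.000 × 0.125 ≈ 3.000 mcg/mL.
Trough 3.0 mcg/mL vs MEC 1 mcg/mL: adequate.

3.0 mcg/mL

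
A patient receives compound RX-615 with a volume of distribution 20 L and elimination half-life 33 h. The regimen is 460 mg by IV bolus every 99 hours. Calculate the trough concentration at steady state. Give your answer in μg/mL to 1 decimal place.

3.3 μg/mL

The dosing interval is 3 half-lives, so f = 2^(−3) = 0.125.
At steady state, R = 1/(1 − 0.125) = 8/7.
Single-dose peak C₀ = D/Vd = 460/20 = 23 μg/mL.
Steady-state peak Cmax,ss = C₀·R = 23 × 8/7 ≈ 26.286 μg/mL.
Steady-state trough Cmin,ss = Cmax,ss·f ≈ 26.286 × 0.125 ≈ 3.286 μg/mL.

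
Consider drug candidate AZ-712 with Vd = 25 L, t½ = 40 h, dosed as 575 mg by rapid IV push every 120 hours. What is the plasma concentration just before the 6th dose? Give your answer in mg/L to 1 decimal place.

3.3 mg/L

f = (1/2)^(τ/t½) = (1/2)^(120/40) ≈ 0.1250.
C₀ = D/Vd = 575/25 ≈ 23.000 mg/L.
Before the 6th dose, 5 doses have been given. Superposition: Cmin = C₀·(f + f² + … + f^5).
≈ 23.000 × (0.1250 + 0.0156 + 0.0020 + 0.0002 + 0.0000) ≈ 23.000 × 0.1428 ≈ 3.284 mg/L.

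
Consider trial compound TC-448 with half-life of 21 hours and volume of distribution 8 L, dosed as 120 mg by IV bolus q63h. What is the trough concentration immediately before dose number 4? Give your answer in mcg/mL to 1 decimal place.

2.1 mcg/mL

f = (1/2)^(τ/t½) = (1/2)^(63/21) ≈ 0.1250.
C₀ = D/Vd = 120/8 ≈ 15.000 mcg/mL.
Before the 4th dose, 3 doses have been given. Superposition: Cmin = C₀·(f + f² + … + f^3).
≈ 15.000 × (0.1250 + 0.0156 + 0.0020) ≈ 15.000 × 0.1426 ≈ 2.139 mcg/mL.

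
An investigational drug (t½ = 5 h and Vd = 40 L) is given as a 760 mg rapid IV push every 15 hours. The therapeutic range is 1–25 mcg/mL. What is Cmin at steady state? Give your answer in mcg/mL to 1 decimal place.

2.7 mcg/mL

τ = 15 h = 3 half-lives, so f = (1/2)^3 = 0.125.
Accumulation ratio R = 1/(1 − f) = 1/0.875 = 8/7.
Single-dose peak C₀ = D/Vd = 760/40 = 19 mcg/mL.
Steady-state peak Cmax,ss = C₀·R = 19 × 8/7 ≈ 21.714 mcg/mL.
Steady-state trough Cmin,ss = Cmax,ss·f ≈ 21.714 × 0.125 ≈ 2.714 mcg/mL.
Trough 2.7 mcg/mL vs MEC 1 mcg/mL: adequate.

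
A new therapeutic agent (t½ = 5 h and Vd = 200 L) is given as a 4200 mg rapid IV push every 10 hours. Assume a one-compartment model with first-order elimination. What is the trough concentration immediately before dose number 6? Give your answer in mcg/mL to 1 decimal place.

f = (1/2)^(τ/t½) = (1/2)^(10/5) ≈ 0.2500.
C₀ = D/Vd = 4200/200 ≈ 21.000 mcg/mL.
Before the 6th dose, 5 doses have been given. Superposition: Cmin = C₀·(f + f² + … + f^5).
≈ 21.000 × (0.2500 + 0.0625 + 0.0156 + 0.0039 + 0.0010) ≈ 21.000 × 0.3330 ≈ 6.993 mcg/mL.

7.0 mcg/mL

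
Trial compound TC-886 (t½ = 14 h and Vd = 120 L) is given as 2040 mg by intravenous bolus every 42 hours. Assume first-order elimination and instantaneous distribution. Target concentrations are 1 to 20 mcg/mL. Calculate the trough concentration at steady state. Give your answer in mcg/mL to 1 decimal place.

The dosing interval is 3 half-lives, so f = 2^(−3) = 0.125.
At steady state, R = 1/(1 − 0.125) = 8/7.
Single-dose peak C₀ = D/Vd = 2040/120 = 17 mcg/mL.
Steady-state peak Cmax,ss = C₀·R = 17 × 8/7 ≈ 19.429 mcg/mL.
Steady-state trough Cmin,ss = Cmax,ss·f ≈ 19.429 × 0.125 ≈ 2.429 mcg/mL.
Trough 2.4 mcg/mL vs MEC 1 mcg/mL: adequate.

2.4 mcg/mL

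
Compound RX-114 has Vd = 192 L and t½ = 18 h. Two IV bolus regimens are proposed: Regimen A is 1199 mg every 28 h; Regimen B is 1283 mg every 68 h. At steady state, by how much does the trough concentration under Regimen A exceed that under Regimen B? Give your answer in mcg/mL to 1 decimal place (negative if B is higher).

2.7 mcg/mL

Regimen A: f = (1/2)^(28/18) ≈ 0.3402; Cmin,ss = (1199/192)·f/(1−f) ≈ 3.220 mcg/mL.
Regimen B: f = (1/2)^(68/18) ≈ 0.0729; Cmin,ss = (1283/192)·f/(1−f) ≈ 0.525 mcg/mL.
Difference ≈ 3.220 − 0.525 ≈ 2.695 mcg/mL.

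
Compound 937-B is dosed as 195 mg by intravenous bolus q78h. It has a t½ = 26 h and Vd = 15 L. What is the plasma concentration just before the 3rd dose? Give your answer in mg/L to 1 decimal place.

1.8 mg/L

f = (1/2)^(τ/t½) = (1/2)^(78/26) ≈ 0.1250.
C₀ = D/Vd = 195/15 ≈ 13.000 mg/L.
Before the 3rd dose, 2 doses have been given. Superposition: Cmin = C₀·(f + f²).
≈ 13.000 × (0.1250 + 0.0156) ≈ 13.000 × 0.1406 ≈ 1.828 mg/L.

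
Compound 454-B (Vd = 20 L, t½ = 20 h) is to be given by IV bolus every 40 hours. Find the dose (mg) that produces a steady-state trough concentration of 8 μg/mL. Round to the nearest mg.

τ/t½ = 40/20 ≈ 2, so f = (1/2)^(40/20) ≈ 0.250000.
Cmin,ss = (D/Vd)·f/(1−f), so D = Cmin,ss·Vd·(1−f)/f.
D = 8 × 20 × (1−f)/f ≈ 8 × 20 × 3.00000 ≈ 480.00 mg.

480 mg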